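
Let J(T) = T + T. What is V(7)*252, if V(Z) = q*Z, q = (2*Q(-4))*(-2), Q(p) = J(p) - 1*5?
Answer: 91728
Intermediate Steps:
J(T) = 2*T
Q(p) = -5 + 2*p (Q(p) = 2*p - 1*5 = 2*p - 5 = -5 + 2*p)
q = 52 (q = (2*(-5 + 2*(-4)))*(-2) = (2*(-5 - 8))*(-2) = (2*(-13))*(-2) = -26*(-2) = 52)
V(Z) = 52*Z
V(7)*252 = (52*7)*252 = 364*252 = 91728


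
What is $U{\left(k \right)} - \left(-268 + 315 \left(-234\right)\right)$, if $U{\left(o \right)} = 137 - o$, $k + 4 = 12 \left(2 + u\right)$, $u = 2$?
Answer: $74071$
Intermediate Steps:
$k = 44$ ($k = -4 + 12 \left(2 + 2\right) = -4 + 12 \cdot 4 = -4 + 48 = 44$)
$U{\left(k \right)} - \left(-268 + 315 \left(-234\right)\right) = \left(137 - 44\right) - \left(-268 + 315 \left(-234\right)\right) = \left(137 - 44\right) - \left(-268 - 73710\right) = 93 - -73978 = 93 + 73978 = 74071$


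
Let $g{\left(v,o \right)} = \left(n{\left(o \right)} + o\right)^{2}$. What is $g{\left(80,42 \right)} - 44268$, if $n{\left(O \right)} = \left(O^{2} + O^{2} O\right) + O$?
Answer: $5766231828$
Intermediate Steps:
$n{\left(O \right)} = O + O^{2} + O^{3}$ ($n{\left(O \right)} = \left(O^{2} + O^{3}\right) + O = O + O^{2} + O^{3}$)
$g{\left(v,o \right)} = \left(o + o \left(1 + o + o^{2}\right)\right)^{2}$ ($g{\left(v,o \right)} = \left(o \left(1 + o + o^{2}\right) + o\right)^{2} = \left(o + o \left(1 + o + o^{2}\right)\right)^{2}$)
$g{\left(80,42 \right)} - 44268 = 42^{2} \left(2 + 42 + 42^{2}\right)^{2} - 44268 = 1764 \left(2 + 42 + 1764\right)^{2} - 44268 = 1764 \cdot 1808^{2} - 44268 = 1764 \cdot 3268864 - 44268 = 5766276096 - 44268 = 5766231828$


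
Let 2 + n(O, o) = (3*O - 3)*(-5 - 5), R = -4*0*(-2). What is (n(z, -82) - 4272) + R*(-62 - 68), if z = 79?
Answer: -6614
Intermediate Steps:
R = 0 (R = 0*(-2) = 0)
n(O, o) = 28 - 30*O (n(O, o) = -2 + (3*O - 3)*(-5 - 5) = -2 + (-3 + 3*O)*(-10) = -2 + (30 - 30*O) = 28 - 30*O)
(n(z, -82) - 4272) + R*(-62 - 68) = ((28 - 30*79) - 4272) + 0*(-62 - 68) = ((28 - 2370) - 4272) + 0*(-130) = (-2342 - 4272) + 0 = -6614 + 0 = -6614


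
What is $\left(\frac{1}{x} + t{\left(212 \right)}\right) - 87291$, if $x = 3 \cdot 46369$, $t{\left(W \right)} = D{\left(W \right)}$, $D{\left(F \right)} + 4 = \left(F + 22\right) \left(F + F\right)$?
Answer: $\frac{1658294548}{139107} \approx 11921.0$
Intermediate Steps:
$D{\left(F \right)} = -4 + 2 F \left(22 + F\right)$ ($D{\left(F \right)} = -4 + \left(F + 22\right) \left(F + F\right) = -4 + \left(22 + F\right) 2 F = -4 + 2 F \left(22 + F\right)$)
$t{\left(W \right)} = -4 + 2 W^{2} + 44 W$
$x = 139107$
$\left(\frac{1}{x} + t{\left(212 \right)}\right) - 87291 = \left(\frac{1}{139107} + \left(-4 + 2 \cdot 212^{2} + 44 \cdot 212\right)\right) - 87291 = \left(\frac{1}{139107} + \left(-4 + 2 \cdot 44944 + 9328\right)\right) - 87291 = \left(\frac{1}{139107} + \left(-4 + 89888 + 9328\right)\right) - 87291 = \left(\frac{1}{139107} + 99212\right) - 87291 = \frac{13801083685}{139107} - 87291 = \frac{1658294548}{139107}$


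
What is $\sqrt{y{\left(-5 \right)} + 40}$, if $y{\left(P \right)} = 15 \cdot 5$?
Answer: $\sqrt{115} \approx 10.724$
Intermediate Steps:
$y{\left(P \right)} = 75$
$\sqrt{y{\left(-5 \right)} + 40} = \sqrt{75 + 40} = \sqrt{115}$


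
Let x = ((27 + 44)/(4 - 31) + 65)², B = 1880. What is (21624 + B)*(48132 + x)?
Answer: 891367670336/729 ≈ 1.2227e+9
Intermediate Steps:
x = 2835856/729 (x = (71/(-27) + 65)² = (71*(-1/27) + 65)² = (-71/27 + 65)² = (1684/27)² = 2835856/729 ≈ 3890.1)
(21624 + B)*(48132 + x) = (21624 + 1880)*(48132 + 2835856/729) = 23504*(37924084/729) = 891367670336/729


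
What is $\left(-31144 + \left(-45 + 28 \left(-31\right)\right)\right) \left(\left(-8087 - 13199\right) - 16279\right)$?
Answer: $1204221205$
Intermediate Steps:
$\left(-31144 + \left(-45 + 28 \left(-31\right)\right)\right) \left(\left(-8087 - 13199\right) - 16279\right) = \left(-31144 - 913\right) \left(\left(-8087 - 13199\right) - 16279\right) = \left(-31144 - 913\right) \left(-21286 - 16279\right) = \left(-32057\right) \left(-37565\right) = 1204221205$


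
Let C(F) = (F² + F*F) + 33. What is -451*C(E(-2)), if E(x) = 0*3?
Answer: -14883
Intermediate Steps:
E(x) = 0
C(F) = 33 + 2*F² (C(F) = (F² + F²) + 33 = 2*F² + 33 = 33 + 2*F²)
-451*C(E(-2)) = -451*(33 + 2*0²) = -451*(33 + 2*0) = -451*(33 + 0) = -451*33 = -14883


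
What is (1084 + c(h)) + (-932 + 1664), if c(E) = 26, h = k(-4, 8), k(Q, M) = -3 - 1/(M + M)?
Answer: 1842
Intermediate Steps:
k(Q, M) = -3 - 1/(2*M)
h = -49/16 (h = -3 - ½/8 = -3 - ½*⅛ = -3 - 1/16 = -49/16 ≈ -3.0625)
(1084 + c(h)) + (-932 + 1664) = (1084 + 26) + (-932 + 1664) = 1110 + 732 = 1842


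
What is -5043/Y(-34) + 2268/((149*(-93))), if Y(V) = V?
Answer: 23267913/157046 ≈ 148.16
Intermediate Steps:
-5043/Y(-34) + 2268/((149*(-93))) = -5043/(-34) + 2268/((149*(-93))) = -5043*(-1/34) + 2268/(-13857) = 5043/34 + 2268*(-1/13857) = 5043/34 - 756/4619 = 23267913/157046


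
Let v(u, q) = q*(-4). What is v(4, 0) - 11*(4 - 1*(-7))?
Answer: -121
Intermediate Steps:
v(u, q) = -4*q
v(4, 0) - 11*(4 - 1*(-7)) = -4*0 - 11*(4 - 1*(-7)) = 0 - 11*(4 + 7) = 0 - 11*11 = 0 - 121 = -121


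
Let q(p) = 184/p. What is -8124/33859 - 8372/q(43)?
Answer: -132506515/67718 ≈ -1956.7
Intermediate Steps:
-8124/33859 - 8372/q(43) = -8124/33859 - 8372/(184/43) = -8124*1/33859 - 8372/(184*(1/43)) = -8124/33859 - 8372/184/43 = -8124/33859 - 8372*43/184 = -8124/33859 - 3913/2 = -132506515/67718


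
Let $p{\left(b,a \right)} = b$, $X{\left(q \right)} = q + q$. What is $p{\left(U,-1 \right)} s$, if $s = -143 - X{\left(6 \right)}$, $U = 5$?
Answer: $-775$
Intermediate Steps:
$X{\left(q \right)} = 2 q$
$s = -155$ ($s = -143 - 2 \cdot 6 = -143 - 12 = -155$)
$p{\left(U,-1 \right)} s = 5 \left(-155\right) = -775$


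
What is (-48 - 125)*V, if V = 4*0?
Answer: 0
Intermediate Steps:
V = 0
(-48 - 125)*V = (-48 - 125)*0 = -173*0 = 0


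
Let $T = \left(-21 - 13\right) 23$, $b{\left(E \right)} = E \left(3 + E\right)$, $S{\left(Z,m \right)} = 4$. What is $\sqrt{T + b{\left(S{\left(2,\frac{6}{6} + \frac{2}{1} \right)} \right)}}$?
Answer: $i \sqrt{754} \approx 27.459 i$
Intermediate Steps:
$T = -782$ ($T = \left(-34\right) 23 = -782$)
$\sqrt{T + b{\left(S{\left(2,\frac{6}{6} + \frac{2}{1} \right)} \right)}} = \sqrt{-782 + 4 \left(3 + 4\right)} = \sqrt{-782 + 4 \cdot 7} = \sqrt{-782 + 28} = \sqrt{-754} = i \sqrt{754}$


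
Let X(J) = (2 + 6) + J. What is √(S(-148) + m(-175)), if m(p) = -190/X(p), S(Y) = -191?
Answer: 3*I*√588341/167 ≈ 13.779*I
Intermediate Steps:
X(J) = 8 + J
m(p) = -190/(8 + p)
√(S(-148) + m(-175)) = √(-191 - 190/(8 - 175)) = √(-191 - 190/(-167)) = √(-191 - 190*(-1/167)) = √(-191 + 190/167) = √(-31707/167) = 3*I*√588341/167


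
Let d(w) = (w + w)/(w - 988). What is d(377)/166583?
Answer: -58/7829401 ≈ -7.4080e-6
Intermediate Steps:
d(w) = 2*w/(-988 + w) (d(w) = (2*w)/(-988 + w) = 2*w/(-988 + w))
d(377)/166583 = (2*377/(-988 + 377))/166583 = (2*377/(-611))*(1/166583) = (2*377*(-1/611))*(1/166583) = -58/47*1/166583 = -58/7829401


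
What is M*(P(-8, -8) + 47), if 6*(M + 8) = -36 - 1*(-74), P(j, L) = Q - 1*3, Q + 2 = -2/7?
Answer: -1460/21 ≈ -69.524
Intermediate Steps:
Q = -16/7 (Q = -2 - 2/7 = -16/7 ≈ -2.2857)
P(j, L) = -37/7 (P(j, L) = -16/7 - 1*3 = -16/7 - 3 = -37/7)
M = -5/3 (M = -8 + (-36 - 1*(-74))/6 = -8 + (-36 + 74)/6 = -8 + (⅙)*38 = -8 + 19/3 = -5/3 ≈ -1.6667)
M*(P(-8, -8) + 47) = -5*(-37/7 + 47)/3 = -5/3*292/7 = -1460/21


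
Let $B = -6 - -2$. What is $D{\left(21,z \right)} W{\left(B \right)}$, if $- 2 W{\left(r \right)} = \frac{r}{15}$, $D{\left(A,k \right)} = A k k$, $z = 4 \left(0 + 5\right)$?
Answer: $1120$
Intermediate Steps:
$B = -4$ ($B = -6 + 2 = -4$)
$z = 20$ ($z = 4 \cdot 5 = 20$)
$D{\left(A,k \right)} = A k^{2}$
$W{\left(r \right)} = - \frac{r}{30}$ ($W{\left(r \right)} = - \frac{r \frac{1}{15}}{2} = - \frac{\frac{1}{15} r}{2} = - \frac{r}{30}$)
$D{\left(21,z \right)} W{\left(B \right)} = 21 \cdot 20^{2} \left(\left(- \frac{1}{30}\right) \left(-4\right)\right) = 21 \cdot 400 \cdot \frac{2}{15} = 8400 \cdot \frac{2}{15} = 1120$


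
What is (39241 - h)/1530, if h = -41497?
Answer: 40369/765 ≈ 52.770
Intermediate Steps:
(39241 - h)/1530 = (39241 - 1*(-41497))/1530 = (39241 + 41497)*(1/1530) = 80738*(1/1530) = 40369/765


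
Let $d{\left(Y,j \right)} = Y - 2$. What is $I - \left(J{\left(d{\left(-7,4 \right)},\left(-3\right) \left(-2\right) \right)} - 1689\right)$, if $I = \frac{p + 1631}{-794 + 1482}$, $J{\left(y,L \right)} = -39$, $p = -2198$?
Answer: $\frac{1188297}{688} \approx 1727.2$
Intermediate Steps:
$d{\left(Y,j \right)} = -2 + Y$ ($d{\left(Y,j \right)} = Y - 2 = -2 + Y$)
$I = - \frac{567}{688}$ ($I = \frac{-2198 + 1631}{-794 + 1482} = - \frac{567}{688} \approx -0.82413$)
$I - \left(J{\left(d{\left(-7,4 \right)},\left(-3\right) \left(-2\right) \right)} - 1689\right) = - \frac{567}{688} - \left(-39 - 1689\right) = - \frac{567}{688} - -1728 = - \frac{567}{688} + 1728 = \frac{1188297}{688}$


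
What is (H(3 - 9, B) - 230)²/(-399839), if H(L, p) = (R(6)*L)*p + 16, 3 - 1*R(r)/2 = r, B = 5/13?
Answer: -6770404/67572791 ≈ -0.10019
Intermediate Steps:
B = 5/13 (B = 5*(1/13) = 5/13 ≈ 0.38462)
R(r) = 6 - 2*r
H(L, p) = 16 - 6*L*p (H(L, p) = ((6 - 2*6)*L)*p + 16 = ((6 - 12)*L)*p + 16 = (-6*L)*p + 16 = -6*L*p + 16 = 16 - 6*L*p)
(H(3 - 9, B) - 230)²/(-399839) = ((16 - 6*(3 - 9)*5/13) - 230)²/(-399839) = ((16 - 6*(-6)*5/13) - 230)²*(-1/399839) = ((16 + 180/13) - 230)²*(-1/399839) = (388/13 - 230)²*(-1/399839) = (-2602/13)²*(-1/399839) = (6770404/169)*(-1/399839) = -6770404/67572791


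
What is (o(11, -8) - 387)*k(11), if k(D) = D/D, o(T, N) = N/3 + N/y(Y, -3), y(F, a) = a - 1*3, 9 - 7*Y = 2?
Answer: -1165/3 ≈ -388.33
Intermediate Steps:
Y = 1 (Y = 9/7 - ⅐*2 = 9/7 - 2/7 = 1)
y(F, a) = -3 + a (y(F, a) = a - 3 = -3 + a)
o(T, N) = N/6 (o(T, N) = N/3 + N/(-3 - 3) = N*(⅓) + N/(-6) = N/3 + N*(-⅙) = N/3 - N/6 = N/6)
k(D) = 1
(o(11, -8) - 387)*k(11) = ((⅙)*(-8) - 387)*1 = (-4/3 - 387)*1 = -1165/3*1 = -1165/3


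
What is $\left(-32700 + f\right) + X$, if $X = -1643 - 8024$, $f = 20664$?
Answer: $-21703$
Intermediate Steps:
$X = -9667$ ($X = -1643 - 8024 = -9667$)
$\left(-32700 + f\right) + X = \left(-32700 + 20664\right) - 9667 = -12036 - 9667 = -21703$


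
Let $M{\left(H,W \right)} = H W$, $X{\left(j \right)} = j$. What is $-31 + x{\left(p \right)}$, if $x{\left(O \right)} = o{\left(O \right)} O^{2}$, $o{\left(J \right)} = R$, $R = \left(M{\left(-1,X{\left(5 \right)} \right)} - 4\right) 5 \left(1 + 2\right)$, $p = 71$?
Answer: $-680566$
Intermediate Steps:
$R = -135$ ($R = \left(\left(-1\right) 5 - 4\right) 5 \left(1 + 2\right) = \left(-5 - 4\right) 5 \cdot 3 = \left(-9\right) 15 = -135$)
$o{\left(J \right)} = -135$
$x{\left(O \right)} = - 135 O^{2}$
$-31 + x{\left(p \right)} = -31 - 135 \cdot 71^{2} = -31 - 680535 = -680566$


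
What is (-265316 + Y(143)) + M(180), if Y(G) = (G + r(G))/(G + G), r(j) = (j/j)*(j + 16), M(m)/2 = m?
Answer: -37888557/143 ≈ -2.6496e+5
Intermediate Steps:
M(m) = 2*m
r(j) = 16 + j (r(j) = 1*(16 + j) = 16 + j)
Y(G) = (16 + 2*G)/(2*G) (Y(G) = (G + (16 + G))/(G + G) = (16 + 2*G)/((2*G)) = (16 + 2*G)*(1/(2*G)) = (16 + 2*G)/(2*G))
(-265316 + Y(143)) + M(180) = (-265316 + (8 + 143)/143) + 2*180 = (-265316 + (1/143)*151) + 360 = (-265316 + 151/143) + 360 = -37940037/143 + 360 = -37888557/143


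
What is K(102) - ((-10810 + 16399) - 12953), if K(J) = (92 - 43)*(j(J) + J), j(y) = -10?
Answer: 11872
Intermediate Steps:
K(J) = -490 + 49*J (K(J) = (92 - 43)*(-10 + J) = 49*(-10 + J) = -490 + 49*J)
K(102) - ((-10810 + 16399) - 12953) = (-490 + 49*102) - ((-10810 + 16399) - 12953) = (-490 + 4998) - (5589 - 12953) = 4508 - 1*(-7364) = 4508 + 7364 = 11872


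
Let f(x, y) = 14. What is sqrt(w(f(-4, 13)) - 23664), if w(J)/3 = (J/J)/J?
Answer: I*sqrt(4638102)/14 ≈ 153.83*I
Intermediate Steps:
w(J) = 3/J (w(J) = 3*((J/J)/J) = 3*(1/J) = 3/J)
sqrt(w(f(-4, 13)) - 23664) = sqrt(3/14 - 23664) = sqrt(-331293/14) = I*sqrt(4638102)/14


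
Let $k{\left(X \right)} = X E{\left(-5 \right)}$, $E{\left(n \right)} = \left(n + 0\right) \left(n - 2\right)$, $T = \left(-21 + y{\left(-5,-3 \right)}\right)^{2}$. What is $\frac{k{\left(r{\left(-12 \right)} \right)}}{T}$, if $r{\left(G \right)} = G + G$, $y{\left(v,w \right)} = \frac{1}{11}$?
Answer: $- \frac{5082}{2645} \approx -1.9214$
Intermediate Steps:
$y{\left(v,w \right)} = \frac{1}{11}$
$r{\left(G \right)} = 2 G$
$T = \frac{52900}{121}$ ($T = \left(-21 + \frac{1}{11}\right)^{2} = \left(- \frac{230}{11}\right)^{2} = \frac{52900}{121} \approx 437.19$)
$E{\left(n \right)} = n \left(-2 + n\right)$
$k{\left(X \right)} = 35 X$ ($k{\left(X \right)} = X \left(- 5 \left(-2 - 5\right)\right) = X \left(\left(-5\right) \left(-7\right)\right) = X 35 = 35 X$)
$\frac{k{\left(r{\left(-12 \right)} \right)}}{T} = \frac{35 \cdot 2 \left(-12\right)}{\frac{52900}{121}} = 35 \left(-24\right) \frac{121}{52900} = \left(-840\right) \frac{121}{52900} = - \frac{5082}{2645}$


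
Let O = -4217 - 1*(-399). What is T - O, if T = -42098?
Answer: -38280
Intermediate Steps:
O = -3818 (O = -4217 + 399 = -3818)
T - O = -42098 - 1*(-3818) = -42098 + 3818 = -38280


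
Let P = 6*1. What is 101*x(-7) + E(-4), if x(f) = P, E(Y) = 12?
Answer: 618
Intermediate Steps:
P = 6
x(f) = 6
101*x(-7) + E(-4) = 101*6 + 12 = 606 + 12 = 618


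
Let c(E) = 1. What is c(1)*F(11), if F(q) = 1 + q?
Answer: 12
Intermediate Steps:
c(1)*F(11) = 1*(1 + 11) = 1*12 = 12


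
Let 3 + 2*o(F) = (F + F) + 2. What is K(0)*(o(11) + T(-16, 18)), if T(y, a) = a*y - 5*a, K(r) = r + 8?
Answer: -2940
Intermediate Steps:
K(r) = 8 + r
T(y, a) = -5*a + a*y
o(F) = -½ + F (o(F) = -3/2 + ((F + F) + 2)/2 = -3/2 + (2*F + 2)/2 = -3/2 + (2 + 2*F)/2 = -3/2 + (1 + F) = -½ + F)
K(0)*(o(11) + T(-16, 18)) = (8 + 0)*((-½ + 11) + 18*(-5 - 16)) = 8*(21/2 + 18*(-21)) = 8*(21/2 - 378) = 8*(-735/2) = -2940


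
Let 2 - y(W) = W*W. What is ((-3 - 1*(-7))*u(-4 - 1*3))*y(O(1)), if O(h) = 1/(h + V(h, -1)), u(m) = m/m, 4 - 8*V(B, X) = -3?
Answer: 1544/225 ≈ 6.8622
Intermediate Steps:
V(B, X) = 7/8 (V(B, X) = 1/2 - 1/8*(-3) = 1/2 + 3/8 = 7/8)
u(m) = 1
O(h) = 1/(7/8 + h) (O(h) = 1/(h + 7/8) = 1/(7/8 + h))
y(W) = 2 - W**2 (y(W) = 2 - W*W = 2 - W**2)
((-3 - 1*(-7))*u(-4 - 1*3))*y(O(1)) = ((-3 - 1*(-7))*1)*(2 - (8/(7 + 8*1))**2) = ((-3 + 7)*1)*(2 - (8/(7 + 8))**2) = (4*1)*(2 - (8/15)**2) = 4*(2 - (8*(1/15))**2) = 4*(2 - (8/15)**2) = 4*(2 - 1*64/225) = 4*(2 - 64/225) = 4*(386/225) = 1544/225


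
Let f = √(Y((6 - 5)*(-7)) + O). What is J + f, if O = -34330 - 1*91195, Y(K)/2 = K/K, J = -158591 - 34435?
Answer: -193026 + 3*I*√13947 ≈ -1.9303e+5 + 354.29*I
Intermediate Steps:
J = -193026
Y(K) = 2 (Y(K) = 2*(K/K) = 2*1 = 2)
O = -125525 (O = -34330 - 91195 = -125525)
f = 3*I*√13947 (f = √(2 - 125525) = √(-125523) = 3*I*√13947 ≈ 354.29*I)
J + f = -193026 + 3*I*√13947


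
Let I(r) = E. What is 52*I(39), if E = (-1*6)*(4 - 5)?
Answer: 312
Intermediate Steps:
E = 6 (E = -6*(-1) = 6)
I(r) = 6
52*I(39) = 52*6 = 312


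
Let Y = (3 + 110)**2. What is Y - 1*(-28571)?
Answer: 41340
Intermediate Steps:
Y = 12769 (Y = 113**2 = 12769)
Y - 1*(-28571) = 12769 - 1*(-28571) = 12769 + 28571 = 41340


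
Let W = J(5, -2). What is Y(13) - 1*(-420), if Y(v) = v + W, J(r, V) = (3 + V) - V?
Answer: 436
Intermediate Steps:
J(r, V) = 3
W = 3
Y(v) = 3 + v (Y(v) = v + 3 = 3 + v)
Y(13) - 1*(-420) = (3 + 13) - 1*(-420) = 16 + 420 = 436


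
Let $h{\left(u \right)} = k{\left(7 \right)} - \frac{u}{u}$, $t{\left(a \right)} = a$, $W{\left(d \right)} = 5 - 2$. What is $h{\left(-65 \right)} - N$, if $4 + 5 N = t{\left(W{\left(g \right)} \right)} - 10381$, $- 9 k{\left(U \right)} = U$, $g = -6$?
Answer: $\frac{93358}{45} \approx 2074.6$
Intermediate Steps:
$W{\left(d \right)} = 3$
$k{\left(U \right)} = - \frac{U}{9}$
$h{\left(u \right)} = - \frac{16}{9}$ ($h{\left(u \right)} = \left(- \frac{1}{9}\right) 7 - \frac{u}{u} = - \frac{7}{9} - 1 = - \frac{16}{9}$)
$N = - \frac{10382}{5}$ ($N = - \frac{4}{5} + \frac{3 - 10381}{5} = - \frac{4}{5} + \frac{1}{5} \left(-10378\right) = - \frac{4}{5} - \frac{10378}{5} = - \frac{10382}{5} \approx -2076.4$)
$h{\left(-65 \right)} - N = - \frac{16}{9} - - \frac{10382}{5} = - \frac{16}{9} + \frac{10382}{5} = \frac{93358}{45}$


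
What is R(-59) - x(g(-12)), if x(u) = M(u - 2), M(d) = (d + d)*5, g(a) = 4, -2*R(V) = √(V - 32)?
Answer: -20 - I*√91/2 ≈ -20.0 - 4.7697*I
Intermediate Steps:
R(V) = -√(-32 + V)/2 (R(V) = -√(V - 32)/2 = -√(-32 + V)/2)
M(d) = 10*d (M(d) = (2*d)*5 = 10*d)
x(u) = -20 + 10*u (x(u) = 10*(u - 2) = 10*(-2 + u) = -20 + 10*u)
R(-59) - x(g(-12)) = -√(-32 - 59)/2 - (-20 + 10*4) = -I*√91/2 - (-20 + 40) = -I*√91/2 - 1*20 = -I*√91/2 - 20 = -20 - I*√91/2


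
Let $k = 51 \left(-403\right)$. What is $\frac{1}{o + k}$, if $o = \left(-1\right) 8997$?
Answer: $- \frac{1}{29550} \approx -3.3841 \cdot 10^{-5}$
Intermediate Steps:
$k = -20553$
$o = -8997$
$\frac{1}{o + k} = \frac{1}{-8997 - 20553} = \frac{1}{-29550} = - \frac{1}{29550}$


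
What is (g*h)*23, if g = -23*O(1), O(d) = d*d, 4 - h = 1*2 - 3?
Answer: -2645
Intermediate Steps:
h = 5 (h = 4 - (1*2 - 3) = 4 - (2 - 3) = 4 - 1*(-1) = 4 + 1 = 5)
O(d) = d**2
g = -23 (g = -23*1**2 = -23*1 = -23)
(g*h)*23 = -23*5*23 = -115*23 = -2645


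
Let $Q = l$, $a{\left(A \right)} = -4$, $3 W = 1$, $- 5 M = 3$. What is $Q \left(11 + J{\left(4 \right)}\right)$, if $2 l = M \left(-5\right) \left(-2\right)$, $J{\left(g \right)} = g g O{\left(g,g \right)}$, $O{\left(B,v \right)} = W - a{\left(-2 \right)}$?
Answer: $-241$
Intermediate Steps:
$M = - \frac{3}{5}$ ($M = \left(- \frac{1}{5}\right) 3 = - \frac{3}{5} \approx -0.6$)
$W = \frac{1}{3}$ ($W = \frac{1}{3} \cdot 1 = \frac{1}{3} \approx 0.33333$)
$O{\left(B,v \right)} = \frac{13}{3}$ ($O{\left(B,v \right)} = \frac{1}{3} - -4 = \frac{1}{3} + 4 = \frac{13}{3}$)
$J{\left(g \right)} = \frac{13 g^{2}}{3}$ ($J{\left(g \right)} = g g \frac{13}{3} = g^{2} \cdot \frac{13}{3} = \frac{13 g^{2}}{3}$)
$l = -3$ ($l = \frac{\left(- \frac{3}{5}\right) \left(-5\right) \left(-2\right)}{2} = \frac{3 \left(-2\right)}{2} = \frac{1}{2} \left(-6\right) = -3$)
$Q = -3$
$Q \left(11 + J{\left(4 \right)}\right) = - 3 \left(11 + \frac{13 \cdot 4^{2}}{3}\right) = - 3 \left(11 + \frac{13}{3} \cdot 16\right) = - 3 \left(11 + \frac{208}{3}\right) = \left(-3\right) \frac{241}{3} = -241$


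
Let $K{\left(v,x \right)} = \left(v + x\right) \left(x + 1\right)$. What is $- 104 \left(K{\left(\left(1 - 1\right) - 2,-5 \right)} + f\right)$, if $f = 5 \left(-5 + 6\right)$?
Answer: $-3432$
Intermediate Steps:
$K{\left(v,x \right)} = \left(1 + x\right) \left(v + x\right)$ ($K{\left(v,x \right)} = \left(v + x\right) \left(1 + x\right) = \left(1 + x\right) \left(v + x\right)$)
$f = 5$ ($f = 5 \cdot 1 = 5$)
$- 104 \left(K{\left(\left(1 - 1\right) - 2,-5 \right)} + f\right) = - 104 \left(\left(\left(\left(1 - 1\right) - 2\right) - 5 + \left(-5\right)^{2} + \left(\left(1 - 1\right) - 2\right) \left(-5\right)\right) + 5\right) = - 104 \left(\left(\left(0 - 2\right) - 5 + 25 + \left(0 - 2\right) \left(-5\right)\right) + 5\right) = - 104 \left(\left(-2 - 5 + 25 - -10\right) + 5\right) = - 104 \left(\left(-2 - 5 + 25 + 10\right) + 5\right) = - 104 \left(28 + 5\right) = \left(-104\right) 33 = -3432$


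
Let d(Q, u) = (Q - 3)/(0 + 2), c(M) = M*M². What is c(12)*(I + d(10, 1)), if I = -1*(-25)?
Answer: 49248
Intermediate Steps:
c(M) = M³
I = 25
d(Q, u) = -3/2 + Q/2 (d(Q, u) = (-3 + Q)/2 = (-3 + Q)*(½) = -3/2 + Q/2)
c(12)*(I + d(10, 1)) = 12³*(25 + (-3/2 + (½)*10)) = 1728*(25 + (-3/2 + 5)) = 1728*(25 + 7/2) = 1728*(57/2) = 49248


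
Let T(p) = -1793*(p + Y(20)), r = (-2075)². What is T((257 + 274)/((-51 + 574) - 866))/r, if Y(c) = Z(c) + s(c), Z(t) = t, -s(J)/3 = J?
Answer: 25552043/1476829375 ≈ 0.017302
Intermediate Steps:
s(J) = -3*J
Y(c) = -2*c (Y(c) = c - 3*c = -2*c)
r = 4305625
T(p) = 71720 - 1793*p (T(p) = -1793*(p - 2*20) = -1793*(p - 40) = -1793*(-40 + p) = 71720 - 1793*p)
T((257 + 274)/((-51 + 574) - 866))/r = (71720 - 1793*(257 + 274)/((-51 + 574) - 866))/4305625 = (71720 - 952083/(523 - 866))*(1/4305625) = (71720 - 952083/(-343))*(1/4305625) = (71720 - 952083*(-1)/343)*(1/4305625) = (71720 - 1793*(-531/343))*(1/4305625) = (71720 + 952083/343)*(1/4305625) = (25552043/343)*(1/4305625) = 25552043/1476829375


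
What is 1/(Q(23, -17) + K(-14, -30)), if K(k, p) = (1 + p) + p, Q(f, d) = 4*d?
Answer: -1/127 ≈ -0.0078740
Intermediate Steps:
K(k, p) = 1 + 2*p
1/(Q(23, -17) + K(-14, -30)) = 1/(4*(-17) + (1 + 2*(-30))) = 1/(-68 + (1 - 60)) = 1/(-68 - 59) = 1/(-127) = -1/127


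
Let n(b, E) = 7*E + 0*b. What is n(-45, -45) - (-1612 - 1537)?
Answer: 2834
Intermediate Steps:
n(b, E) = 7*E (n(b, E) = 7*E + 0 = 7*E)
n(-45, -45) - (-1612 - 1537) = 7*(-45) - (-1612 - 1537) = -315 - 1*(-3149) = -315 + 3149 = 2834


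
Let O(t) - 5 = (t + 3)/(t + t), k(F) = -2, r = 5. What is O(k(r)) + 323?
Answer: 1311/4 ≈ 327.75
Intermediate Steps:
O(t) = 5 + (3 + t)/(2*t) (O(t) = 5 + (t + 3)/(t + t) = 5 + (3 + t)/((2*t)) = 5 + (3 + t)*(1/(2*t)) = 5 + (3 + t)/(2*t))
O(k(r)) + 323 = (1/2)*(3 + 11*(-2))/(-2) + 323 = (1/2)*(-1/2)*(3 - 22) + 323 = (1/2)*(-1/2)*(-19) + 323 = 19/4 + 323 = 1311/4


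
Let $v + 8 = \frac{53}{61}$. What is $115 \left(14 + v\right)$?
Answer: $\frac{48185}{61} \approx 789.92$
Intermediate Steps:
$v = - \frac{435}{61}$ ($v = -8 + \frac{53}{61} = - \frac{435}{61} \approx -7.1311$)
$115 \left(14 + v\right) = 115 \left(14 - \frac{435}{61}\right) = 115 \cdot \frac{419}{61} = \frac{48185}{61}$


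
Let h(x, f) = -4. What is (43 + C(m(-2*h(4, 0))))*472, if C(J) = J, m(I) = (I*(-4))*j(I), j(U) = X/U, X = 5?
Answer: 10856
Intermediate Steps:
j(U) = 5/U
m(I) = -20 (m(I) = (I*(-4))*(5/I) = (-4*I)*(5/I) = -20)
(43 + C(m(-2*h(4, 0))))*472 = (43 - 20)*472 = 23*472 = 10856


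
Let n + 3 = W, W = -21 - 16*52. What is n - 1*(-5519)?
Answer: 4663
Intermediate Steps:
W = -853 (W = -21 - 832 = -853)
n = -856 (n = -3 - 853 = -856)
n - 1*(-5519) = -856 - 1*(-5519) = -856 + 5519 = 4663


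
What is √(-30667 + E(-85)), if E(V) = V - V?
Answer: I*√30667 ≈ 175.12*I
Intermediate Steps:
E(V) = 0
√(-30667 + E(-85)) = √(-30667 + 0) = √(-30667) = I*√30667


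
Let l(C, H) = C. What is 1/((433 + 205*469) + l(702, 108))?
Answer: 1/97280 ≈ 1.0280e-5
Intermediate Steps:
1/((433 + 205*469) + l(702, 108)) = 1/((433 + 205*469) + 702) = 1/((433 + 96145) + 702) = 1/(96578 + 702) = 1/97280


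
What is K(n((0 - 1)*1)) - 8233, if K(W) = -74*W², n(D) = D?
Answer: -8307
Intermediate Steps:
K(n((0 - 1)*1)) - 8233 = -74*(0 - 1)² - 8233 = -74*(-1*1)² - 8233 = -74*(-1)² - 8233 = -74*1 - 8233 = -74 - 8233 = -8307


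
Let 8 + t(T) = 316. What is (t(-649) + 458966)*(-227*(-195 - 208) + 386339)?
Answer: 219450302680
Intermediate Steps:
t(T) = 308 (t(T) = -8 + 316 = 308)
(t(-649) + 458966)*(-227*(-195 - 208) + 386339) = (308 + 458966)*(-227*(-195 - 208) + 386339) = 459274*(-227*(-403) + 386339) = 459274*(91481 + 386339) = 459274*477820 = 219450302680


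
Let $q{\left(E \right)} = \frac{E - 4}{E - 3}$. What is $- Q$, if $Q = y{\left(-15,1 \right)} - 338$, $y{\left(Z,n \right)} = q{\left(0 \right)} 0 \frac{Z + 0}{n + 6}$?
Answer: $338$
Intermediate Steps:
$q{\left(E \right)} = \frac{-4 + E}{-3 + E}$
$y{\left(Z,n \right)} = 0$ ($y{\left(Z,n \right)} = \frac{-4 + 0}{-3 + 0} \cdot 0 \frac{Z + 0}{n + 6} = \frac{1}{-3} \left(-4\right) 0 \frac{Z}{6 + n} = \left(- \frac{1}{3}\right) \left(-4\right) 0 \frac{Z}{6 + n} = \frac{4}{3} \cdot 0 \frac{Z}{6 + n} = 0 \frac{Z}{6 + n} = 0$)
$Q = -338$ ($Q = 0 - 338 = -338$)
$- Q = \left(-1\right) \left(-338\right) = 338$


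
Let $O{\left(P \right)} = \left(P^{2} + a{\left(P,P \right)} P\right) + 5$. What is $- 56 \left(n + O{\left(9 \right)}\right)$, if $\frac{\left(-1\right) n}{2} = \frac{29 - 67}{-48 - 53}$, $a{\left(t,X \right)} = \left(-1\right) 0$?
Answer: $- \frac{482160}{101} \approx -4773.9$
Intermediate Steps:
$a{\left(t,X \right)} = 0$
$n = - \frac{76}{101}$ ($n = - 2 \frac{29 - 67}{-48 - 53} = - 2 \left(- \frac{38}{-101}\right) = - 2 \left(\left(-38\right) \left(- \frac{1}{101}\right)\right) = \left(-2\right) \frac{38}{101} = - \frac{76}{101} \approx -0.75247$)
$O{\left(P \right)} = 5 + P^{2}$ ($O{\left(P \right)} = \left(P^{2} + 0 P\right) + 5 = \left(P^{2} + 0\right) + 5 = P^{2} + 5 = 5 + P^{2}$)
$- 56 \left(n + O{\left(9 \right)}\right) = - 56 \left(- \frac{76}{101} + \left(5 + 9^{2}\right)\right) = - 56 \left(- \frac{76}{101} + \left(5 + 81\right)\right) = - 56 \left(- \frac{76}{101} + 86\right) = \left(-56\right) \frac{8610}{101} = - \frac{482160}{101}$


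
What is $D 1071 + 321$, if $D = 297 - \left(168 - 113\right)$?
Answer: $259503$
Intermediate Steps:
$D = 242$ ($D = 297 - \left(168 - 113\right) = 297 - 55 = 242$)
$D 1071 + 321 = 242 \cdot 1071 + 321 = 259182 + 321 = 259503$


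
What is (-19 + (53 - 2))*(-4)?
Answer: -128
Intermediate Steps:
(-19 + (53 - 2))*(-4) = (-19 + 51)*(-4) = 32*(-4) = -128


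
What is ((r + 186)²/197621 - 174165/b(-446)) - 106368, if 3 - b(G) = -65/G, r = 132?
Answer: -42109755104682/251571533 ≈ -1.6739e+5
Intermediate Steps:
b(G) = 3 + 65/G (b(G) = 3 - (-65)/G = 3 + 65/G)
((r + 186)²/197621 - 174165/b(-446)) - 106368 = ((132 + 186)²/197621 - 174165/(3 + 65/(-446))) - 106368 = (318²*(1/197621) - 174165/(3 + 65*(-1/446))) - 106368 = (101124*(1/197621) - 174165/(3 - 65/446)) - 106368 = (101124/197621 - 174165/1273/446) - 106368 = (101124/197621 - 174165*446/1273) - 106368 = (101124/197621 - 77677590/1273) - 106368 = -15350594282538/251571533 - 106368 = -42109755104682/251571533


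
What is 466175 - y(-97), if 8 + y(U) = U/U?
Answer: 466182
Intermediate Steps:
y(U) = -7 (y(U) = -8 + U/U = -8 + 1 = -7)
466175 - y(-97) = 466175 - 1*(-7) = 466175 + 7 = 466182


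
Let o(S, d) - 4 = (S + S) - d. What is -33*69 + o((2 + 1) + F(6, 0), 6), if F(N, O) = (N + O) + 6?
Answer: -2249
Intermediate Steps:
F(N, O) = 6 + N + O
o(S, d) = 4 - d + 2*S (o(S, d) = 4 + ((S + S) - d) = 4 + (2*S - d) = 4 + (-d + 2*S) = 4 - d + 2*S)
-33*69 + o((2 + 1) + F(6, 0), 6) = -33*69 + (4 - 1*6 + 2*((2 + 1) + (6 + 6 + 0))) = -2277 + (4 - 6 + 2*(3 + 12)) = -2277 + (4 - 6 + 2*15) = -2277 + (4 - 6 + 30) = -2277 + 28 = -2249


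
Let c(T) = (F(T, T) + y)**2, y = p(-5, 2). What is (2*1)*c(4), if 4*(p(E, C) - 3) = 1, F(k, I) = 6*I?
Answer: 11881/8 ≈ 1485.1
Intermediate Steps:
p(E, C) = 13/4 (p(E, C) = 3 + (1/4)*1 = 3 + 1/4 = 13/4)
y = 13/4 ≈ 3.2500
c(T) = (13/4 + 6*T)**2 (c(T) = (6*T + 13/4)**2 = (13/4 + 6*T)**2)
(2*1)*c(4) = (2*1)*((13 + 24*4)**2/16) = 2*((13 + 96)**2/16) = 2*((1/16)*109**2) = 2*((1/16)*11881) = 2*(11881/16) = 11881/8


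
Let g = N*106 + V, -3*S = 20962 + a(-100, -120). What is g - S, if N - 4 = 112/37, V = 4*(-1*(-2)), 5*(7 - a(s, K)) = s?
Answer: 860161/111 ≈ 7749.2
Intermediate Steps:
a(s, K) = 7 - s/5
V = 8 (V = 4*2 = 8)
N = 260/37 (N = 4 + 112/37 = 260/37 ≈ 7.0270)
S = -20989/3 (S = -(20962 + (7 - ⅕*(-100)))/3 = -(20962 + (7 + 20))/3 = -(20962 + 27)/3 = -⅓*20989 = -20989/3 ≈ -6996.3)
g = 27856/37 (g = (260/37)*106 + 8 = 27560/37 + 8 = 27856/37 ≈ 752.87)
g - S = 27856/37 - 1*(-20989/3) = 27856/37 + 20989/3 = 860161/111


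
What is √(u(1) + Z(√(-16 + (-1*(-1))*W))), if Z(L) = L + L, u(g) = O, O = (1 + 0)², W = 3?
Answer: √(1 + 2*I*√13) ≈ 2.0347 + 1.772*I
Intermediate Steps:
O = 1 (O = 1² = 1)
u(g) = 1
Z(L) = 2*L
√(u(1) + Z(√(-16 + (-1*(-1))*W))) = √(1 + 2*√(-16 - 1*(-1)*3)) = √(1 + 2*√(-16 + 1*3)) = √(1 + 2*√(-16 + 3)) = √(1 + 2*√(-13)) = √(1 + 2*(I*√13)) = √(1 + 2*I*√13)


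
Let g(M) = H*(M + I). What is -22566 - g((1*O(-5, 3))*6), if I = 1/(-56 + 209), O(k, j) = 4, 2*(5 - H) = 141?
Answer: -6424033/306 ≈ -20994.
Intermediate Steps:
H = -131/2 (H = 5 - ½*141 = 5 - 141/2 = -131/2 ≈ -65.500)
I = 1/153 ≈ 0.0065359
g(M) = -131/306 - 131*M/2 (g(M) = -131*(M + 1/153)/2 = -131*(1/153 + M)/2 = -131/306 - 131*M/2)
-22566 - g((1*O(-5, 3))*6) = -22566 - (-131/306 - 131*1*4*6/2) = -22566 - (-131/306 - 262*6) = -22566 - (-131/306 - 131/2*24) = -22566 - (-131/306 - 1572) = -22566 - 1*(-481163/306) = -22566 + 481163/306 = -6424033/306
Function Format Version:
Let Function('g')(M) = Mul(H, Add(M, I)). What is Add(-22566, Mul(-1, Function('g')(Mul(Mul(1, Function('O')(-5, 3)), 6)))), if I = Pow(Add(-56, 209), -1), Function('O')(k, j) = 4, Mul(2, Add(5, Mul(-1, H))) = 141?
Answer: Rational(-6424033, 306) ≈ -20994.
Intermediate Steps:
H = Rational(-131, 2) (H = Add(5, Mul(Rational(-1, 2), 141)) = Add(5, Rational(-141, 2)) = Rational(-131, 2) ≈ -65.500)
I = Rational(1, 153) (I = Pow(153, -1) = Rational(1, 153) ≈ 0.0065359)
Function('g')(M) = Add(Rational(-131, 306), Mul(Rational(-131, 2), M)) (Function('g')(M) = Mul(Rational(-131, 2), Add(M, Rational(1, 153))) = Mul(Rational(-131, 2), Add(Rational(1, 153), M)) = Add(Rational(-131, 306), Mul(Rational(-131, 2), M)))
Add(-22566, Mul(-1, Function('g')(Mul(Mul(1, Function('O')(-5, 3)), 6)))) = Add(-22566, Mul(-1, Add(Rational(-131, 306), Mul(Rational(-131, 2), Mul(Mul(1, 4), 6))))) = Add(-22566, Mul(-1, Add(Rational(-131, 306), Mul(Rational(-131, 2), Mul(4, 6))))) = Add(-22566, Mul(-1, Add(Rational(-131, 306), Mul(Rational(-131, 2), 24)))) = Add(-22566, Mul(-1, Add(Rational(-131, 306), -1572))) = Add(-22566, Mul(-1, Rational(-481163, 306))) = Add(-22566, Rational(481163, 306)) = Rational(-6424033, 306)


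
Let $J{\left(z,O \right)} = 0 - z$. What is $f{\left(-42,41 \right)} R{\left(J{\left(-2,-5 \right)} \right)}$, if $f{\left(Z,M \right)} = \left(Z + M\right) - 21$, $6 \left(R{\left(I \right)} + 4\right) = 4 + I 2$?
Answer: $\frac{176}{3} \approx 58.667$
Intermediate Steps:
$J{\left(z,O \right)} = - z$
$R{\left(I \right)} = - \frac{10}{3} + \frac{I}{3}$ ($R{\left(I \right)} = -4 + \frac{4 + I 2}{6} = -4 + \frac{4 + 2 I}{6} = -4 + \left(\frac{2}{3} + \frac{I}{3}\right) = - \frac{10}{3} + \frac{I}{3}$)
$f{\left(Z,M \right)} = -21 + M + Z$ ($f{\left(Z,M \right)} = \left(M + Z\right) - 21 = -21 + M + Z$)
$f{\left(-42,41 \right)} R{\left(J{\left(-2,-5 \right)} \right)} = \left(-21 + 41 - 42\right) \left(- \frac{10}{3} + \frac{\left(-1\right) \left(-2\right)}{3}\right) = - 22 \left(- \frac{10}{3} + \frac{1}{3} \cdot 2\right) = - 22 \left(- \frac{10}{3} + \frac{2}{3}\right) = \left(-22\right) \left(- \frac{8}{3}\right) = \frac{176}{3}$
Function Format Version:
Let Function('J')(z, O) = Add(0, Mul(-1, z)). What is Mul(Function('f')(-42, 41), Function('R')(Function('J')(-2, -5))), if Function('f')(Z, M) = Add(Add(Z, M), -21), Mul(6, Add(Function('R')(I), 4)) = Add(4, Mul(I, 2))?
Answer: Rational(176, 3) ≈ 58.667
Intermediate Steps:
Function('J')(z, O) = Mul(-1, z)
Function('R')(I) = Add(Rational(-10, 3), Mul(Rational(1, 3), I)) (Function('R')(I) = Add(-4, Mul(Rational(1, 6), Add(4, Mul(I, 2)))) = Add(-4, Mul(Rational(1, 6), Add(4, Mul(2, I)))) = Add(-4, Add(Rational(2, 3), Mul(Rational(1, 3), I))) = Add(Rational(-10, 3), Mul(Rational(1, 3), I)))
Function('f')(Z, M) = Add(-21, M, Z) (Function('f')(Z, M) = Add(Add(M, Z), -21) = Add(-21, M, Z))
Mul(Function('f')(-42, 41), Function('R')(Function('J')(-2, -5))) = Mul(Add(-21, 41, -42), Add(Rational(-10, 3), Mul(Rational(1, 3), Mul(-1, -2)))) = Mul(-22, Add(Rational(-10, 3), Mul(Rational(1, 3), 2))) = Mul(-22, Add(Rational(-10, 3), Rational(2, 3))) = Mul(-22, Rational(-8, 3)) = Rational(176, 3)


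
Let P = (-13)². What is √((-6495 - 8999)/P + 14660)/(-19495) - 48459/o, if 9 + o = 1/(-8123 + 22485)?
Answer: 695968158/129257 - √2462046/253435 ≈ 5384.4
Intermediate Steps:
P = 169
o = -129257/14362 (o = -9 + 1/(-8123 + 22485) = -9 + 1/14362 = -129257/14362 ≈ -8.9999)
√((-6495 - 8999)/P + 14660)/(-19495) - 48459/o = √((-6495 - 8999)/169 + 14660)/(-19495) - 48459/(-129257/14362) = √(-15494*1/169 + 14660)*(-1/19495) - 48459*(-14362/129257) = √(-15494/169 + 14660)*(-1/19495) + 695968158/129257 = √(2462046/169)*(-1/19495) + 695968158/129257 = (√2462046/13)*(-1/19495) + 695968158/129257 = -√2462046/253435 + 695968158/129257 = 695968158/129257 - √2462046/253435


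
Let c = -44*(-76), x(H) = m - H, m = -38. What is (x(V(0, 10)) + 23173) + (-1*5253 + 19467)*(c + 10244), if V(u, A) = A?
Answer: 193162957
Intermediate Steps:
x(H) = -38 - H
c = 3344
(x(V(0, 10)) + 23173) + (-1*5253 + 19467)*(c + 10244) = ((-38 - 1*10) + 23173) + (-1*5253 + 19467)*(3344 + 10244) = ((-38 - 10) + 23173) + (-5253 + 19467)*13588 = (-48 + 23173) + 14214*13588 = 23125 + 193139832 = 193162957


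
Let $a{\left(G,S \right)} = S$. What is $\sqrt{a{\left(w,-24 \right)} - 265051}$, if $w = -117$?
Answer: $5 i \sqrt{10603} \approx 514.85 i$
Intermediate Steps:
$\sqrt{a{\left(w,-24 \right)} - 265051} = \sqrt{-24 - 265051} = \sqrt{-265075} = 5 i \sqrt{10603}$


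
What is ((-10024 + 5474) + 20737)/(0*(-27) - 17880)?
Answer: -16187/17880 ≈ -0.90531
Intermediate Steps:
((-10024 + 5474) + 20737)/(0*(-27) - 17880) = (-4550 + 20737)/(0 - 17880) = 16187/(-17880) = 16187*(-1/17880) = -16187/17880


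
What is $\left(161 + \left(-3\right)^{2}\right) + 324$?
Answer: $494$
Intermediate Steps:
$\left(161 + \left(-3\right)^{2}\right) + 324 = \left(161 + 9\right) + 324 = 170 + 324 = 494$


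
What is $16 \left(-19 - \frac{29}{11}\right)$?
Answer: $- \frac{3808}{11} \approx -346.18$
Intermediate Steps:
$16 \left(-19 - \frac{29}{11}\right) = 16 \left(- \frac{238}{11}\right) = - \frac{3808}{11}$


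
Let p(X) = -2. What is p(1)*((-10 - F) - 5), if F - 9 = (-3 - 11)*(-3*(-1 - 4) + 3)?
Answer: -456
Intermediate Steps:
F = -243 (F = 9 + (-3 - 11)*(-3*(-1 - 4) + 3) = 9 - 14*(-3*(-5) + 3) = 9 - 14*(15 + 3) = 9 - 14*18 = 9 - 252 = -243)
p(1)*((-10 - F) - 5) = -2*((-10 - 1*(-243)) - 5) = -2*((-10 + 243) - 5) = -2*(233 - 5) = -2*228 = -456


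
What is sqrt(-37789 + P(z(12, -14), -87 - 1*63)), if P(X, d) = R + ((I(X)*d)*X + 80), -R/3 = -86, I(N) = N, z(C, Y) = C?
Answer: I*sqrt(59051) ≈ 243.0*I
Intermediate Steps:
R = 258 (R = -3*(-86) = 258)
P(X, d) = 338 + d*X**2 (P(X, d) = 258 + ((X*d)*X + 80) = 258 + (d*X**2 + 80) = 258 + (80 + d*X**2) = 338 + d*X**2)
sqrt(-37789 + P(z(12, -14), -87 - 1*63)) = sqrt(-37789 + (338 + (-87 - 1*63)*12**2)) = sqrt(-37789 + (338 + (-87 - 63)*144)) = sqrt(-37789 + (338 - 150*144)) = sqrt(-37789 + (338 - 21600)) = sqrt(-37789 - 21262) = sqrt(-59051) = I*sqrt(59051)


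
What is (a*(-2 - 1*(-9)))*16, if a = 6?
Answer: 672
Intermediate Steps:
(a*(-2 - 1*(-9)))*16 = (6*(-2 - 1*(-9)))*16 = (6*(-2 + 9))*16 = (6*7)*16 = 42*16 = 672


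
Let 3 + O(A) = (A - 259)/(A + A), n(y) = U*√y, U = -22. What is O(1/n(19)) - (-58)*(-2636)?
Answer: -305781/2 + 2849*√19 ≈ -1.4047e+5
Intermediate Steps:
n(y) = -22*√y
O(A) = -3 + (-259 + A)/(2*A) (O(A) = -3 + (A - 259)/(A + A) = -3 + (-259 + A)/((2*A)) = -3 + (-259 + A)*(1/(2*A)) = -3 + (-259 + A)/(2*A))
O(1/n(19)) - (-58)*(-2636) = (-259 - 5*(-√19/418))/(2*(1/(-22*√19))) - (-58)*(-2636) = (-259 - (-5)*√19/418)/(2*((-√19/418))) - 1*152888 = (-22*√19)*(-259 + 5*√19/418)/2 - 152888 = -11*√19*(-259 + 5*√19/418) - 152888 = -152888 - 11*√19*(-259 + 5*√19/418)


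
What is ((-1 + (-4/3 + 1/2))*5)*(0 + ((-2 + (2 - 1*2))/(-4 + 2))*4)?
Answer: -110/3 ≈ -36.667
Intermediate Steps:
((-1 + (-4/3 + 1/2))*5)*(0 + ((-2 + (2 - 1*2))/(-4 + 2))*4) = ((-1 + (-4*1/3 + 1*(1/2)))*5)*(0 + ((-2 + (2 - 2))/(-2))*4) = ((-1 + (-4/3 + 1/2))*5)*(0 + ((-2 + 0)*(-1/2))*4) = ((-1 - 5/6)*5)*(0 - 2*(-1/2)*4) = (-11/6*5)*(0 + 1*4) = -55*(0 + 4)/6 = -55/6*4 = -110/3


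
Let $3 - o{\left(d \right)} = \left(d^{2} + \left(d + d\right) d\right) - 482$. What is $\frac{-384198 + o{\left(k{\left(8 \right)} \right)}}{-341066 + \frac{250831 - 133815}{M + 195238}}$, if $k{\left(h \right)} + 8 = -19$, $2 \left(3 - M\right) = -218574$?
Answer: $\frac{14689669400}{12983003729} \approx 1.1315$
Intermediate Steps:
$M = 109290$ ($M = 3 - -109287 = 3 + 109287 = 109290$)
$k{\left(h \right)} = -27$ ($k{\left(h \right)} = -8 - 19 = -27$)
$o{\left(d \right)} = 485 - 3 d^{2}$ ($o{\left(d \right)} = 3 - \left(\left(d^{2} + \left(d + d\right) d\right) - 482\right) = 3 - \left(\left(d^{2} + 2 d d\right) - 482\right) = 3 - \left(\left(d^{2} + 2 d^{2}\right) - 482\right) = 3 - \left(3 d^{2} - 482\right) = 3 - \left(-482 + 3 d^{2}\right) = 485 - 3 d^{2}$)
$\frac{-384198 + o{\left(k{\left(8 \right)} \right)}}{-341066 + \frac{250831 - 133815}{M + 195238}} = \frac{-384198 + \left(485 - 3 \left(-27\right)^{2}\right)}{-341066 + \frac{250831 - 133815}{109290 + 195238}} = \frac{-384198 + \left(485 - 2187\right)}{-341066 + \frac{117016}{304528}} = \frac{-384198 + \left(485 - 2187\right)}{-341066 + 117016 \cdot \frac{1}{304528}} = \frac{-384198 - 1702}{-341066 + \frac{14627}{38066}} = - \frac{385900}{- \frac{12983003729}{38066}} = \left(-385900\right) \left(- \frac{38066}{12983003729}\right) = \frac{14689669400}{12983003729}$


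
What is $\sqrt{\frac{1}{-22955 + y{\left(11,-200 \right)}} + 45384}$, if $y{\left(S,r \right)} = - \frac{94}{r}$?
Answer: $\frac{2 \sqrt{59783259318334989}}{2295453} \approx 213.04$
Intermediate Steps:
$\sqrt{\frac{1}{-22955 + y{\left(11,-200 \right)}} + 45384} = \sqrt{\frac{1}{-22955 - \frac{94}{-200}} + 45384} = \sqrt{\frac{1}{-22955 - - \frac{47}{100}} + 45384} = \sqrt{\frac{1}{-22955 + \frac{47}{100}} + 45384} = \sqrt{\frac{1}{- \frac{2295453}{100}} + 45384} = \sqrt{- \frac{100}{2295453} + 45384} = \sqrt{\frac{104176838852}{2295453}} = \frac{2 \sqrt{59783259318334989}}{2295453}$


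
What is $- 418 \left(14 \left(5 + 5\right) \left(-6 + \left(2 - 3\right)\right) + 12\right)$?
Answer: $404624$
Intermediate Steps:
$- 418 \left(14 \left(5 + 5\right) \left(-6 + \left(2 - 3\right)\right) + 12\right) = - 418 \left(14 \cdot 10 \left(-6 - 1\right) + 12\right) = - 418 \left(14 \cdot 10 \left(-7\right) + 12\right) = - 418 \left(14 \left(-70\right) + 12\right) = - 418 \left(-980 + 12\right) = - 418 \left(-968\right) = \left(-1\right) \left(-404624\right) = 404624$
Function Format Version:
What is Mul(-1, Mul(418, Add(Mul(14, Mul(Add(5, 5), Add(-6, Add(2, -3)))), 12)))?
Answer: 404624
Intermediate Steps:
Mul(-1, Mul(418, Add(Mul(14, Mul(Add(5, 5), Add(-6, Add(2, -3)))), 12))) = Mul(-1, Mul(418, Add(Mul(14, Mul(10, Add(-6, -1))), 12))) = Mul(-1, Mul(418, Add(Mul(14, Mul(10, -7)), 12))) = Mul(-1, Mul(418, Add(Mul(14, -70), 12))) = Mul(-1, Mul(418, Add(-980, 12))) = Mul(-1, Mul(418, -968)) = Mul(-1, -404624) = 404624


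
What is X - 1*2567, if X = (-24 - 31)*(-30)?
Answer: -917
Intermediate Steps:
X = 1650 (X = -55*(-30) = 1650)
X - 1*2567 = 1650 - 1*2567 = 1650 - 2567 = -917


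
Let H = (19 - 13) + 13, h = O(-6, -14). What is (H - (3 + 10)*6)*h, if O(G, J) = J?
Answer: 826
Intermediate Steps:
h = -14
H = 19 (H = 6 + 13 = 19)
(H - (3 + 10)*6)*h = (19 - (3 + 10)*6)*(-14) = (19 - 13*6)*(-14) = (19 - 1*78)*(-14) = (19 - 78)*(-14) = -59*(-14) = 826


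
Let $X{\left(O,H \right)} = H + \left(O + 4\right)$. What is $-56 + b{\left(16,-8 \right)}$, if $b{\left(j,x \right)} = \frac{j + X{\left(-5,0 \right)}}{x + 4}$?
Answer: $- \frac{239}{4} \approx -59.75$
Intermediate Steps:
$X{\left(O,H \right)} = 4 + H + O$ ($X{\left(O,H \right)} = H + \left(4 + O\right) = 4 + H + O$)
$b{\left(j,x \right)} = \frac{-1 + j}{4 + x}$ ($b{\left(j,x \right)} = \frac{j + \left(4 + 0 - 5\right)}{x + 4} = \frac{j - 1}{4 + x} = \frac{-1 + j}{4 + x}$)
$-56 + b{\left(16,-8 \right)} = -56 + \frac{-1 + 16}{4 - 8} = -56 + \frac{1}{-4} \cdot 15 = -56 - \frac{15}{4} = - \frac{239}{4}$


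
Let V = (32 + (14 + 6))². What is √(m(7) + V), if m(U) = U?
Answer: √2711 ≈ 52.067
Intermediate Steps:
V = 2704 (V = (32 + 20)² = 52² = 2704)
√(m(7) + V) = √(7 + 2704) = √2711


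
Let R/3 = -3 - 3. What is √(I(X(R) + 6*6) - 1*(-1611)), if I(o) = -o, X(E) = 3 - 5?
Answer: √1577 ≈ 39.711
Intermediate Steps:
R = -18 (R = 3*(-3 - 3) = 3*(-6) = -18)
X(E) = -2
√(I(X(R) + 6*6) - 1*(-1611)) = √(-(-2 + 6*6) - 1*(-1611)) = √(-(-2 + 36) + 1611) = √(-1*34 + 1611) = √(-34 + 1611) = √1577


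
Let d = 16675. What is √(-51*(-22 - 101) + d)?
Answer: 2*√5737 ≈ 151.49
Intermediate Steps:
√(-51*(-22 - 101) + d) = √(-51*(-22 - 101) + 16675) = √(-51*(-123) + 16675) = √(6273 + 16675) = √22948 = 2*√5737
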